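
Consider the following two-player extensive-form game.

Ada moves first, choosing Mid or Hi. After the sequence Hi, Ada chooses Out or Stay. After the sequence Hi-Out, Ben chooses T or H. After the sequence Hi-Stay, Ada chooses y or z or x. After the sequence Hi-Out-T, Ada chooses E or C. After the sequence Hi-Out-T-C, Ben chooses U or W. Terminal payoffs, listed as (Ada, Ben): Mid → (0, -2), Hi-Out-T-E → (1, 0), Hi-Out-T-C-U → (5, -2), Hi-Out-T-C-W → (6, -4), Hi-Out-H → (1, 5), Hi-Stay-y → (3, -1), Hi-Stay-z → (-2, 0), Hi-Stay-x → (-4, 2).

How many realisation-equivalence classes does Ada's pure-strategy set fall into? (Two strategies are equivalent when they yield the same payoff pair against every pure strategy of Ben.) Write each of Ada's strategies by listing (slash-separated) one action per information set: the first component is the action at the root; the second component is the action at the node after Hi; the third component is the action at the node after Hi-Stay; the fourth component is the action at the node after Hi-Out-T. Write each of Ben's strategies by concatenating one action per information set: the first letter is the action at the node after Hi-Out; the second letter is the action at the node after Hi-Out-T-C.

6

Ada has 24 pure strategies: Mid/Out/y/E, Mid/Out/y/C, Mid/Out/z/E, Mid/Out/z/C, Mid/Out/x/E, Mid/Out/x/C, Mid/Stay/y/E, Mid/Stay/y/C, Mid/Stay/z/E, Mid/Stay/z/C, Mid/Stay/x/E, Mid/Stay/x/C, Hi/Out/y/E, Hi/Out/y/C, Hi/Out/z/E, Hi/Out/z/C, Hi/Out/x/E, Hi/Out/x/C, Hi/Stay/y/E, Hi/Stay/y/C, Hi/Stay/z/E, Hi/Stay/z/C, Hi/Stay/x/E, Hi/Stay/x/C. Columns: TU, TW, HU, HW.
{Mid/Out/y/E, Mid/Out/y/C, Mid/Out/z/E, Mid/Out/z/C, Mid/Out/x/E, Mid/Out/x/C, Mid/Stay/y/E, Mid/Stay/y/C, Mid/Stay/z/E, Mid/Stay/z/C, Mid/Stay/x/E, Mid/Stay/x/C} → row (0,-2) (0,-2) (0,-2) (0,-2)
{Hi/Out/y/E, Hi/Out/z/E, Hi/Out/x/E} → row (1,0) (1,0) (1,5) (1,5)
{Hi/Out/y/C, Hi/Out/z/C, Hi/Out/x/C} → row (5,-2) (6,-4) (1,5) (1,5)
{Hi/Stay/y/E, Hi/Stay/y/C} → row (3,-1) (3,-1) (3,-1) (3,-1)
{Hi/Stay/z/E, Hi/Stay/z/C} → row (-2,0) (-2,0) (-2,0) (-2,0)
{Hi/Stay/x/E, Hi/Stay/x/C} → row (-4,2) (-4,2) (-4,2) (-4,2)
That's 6 distinct rows out of 24 strategies.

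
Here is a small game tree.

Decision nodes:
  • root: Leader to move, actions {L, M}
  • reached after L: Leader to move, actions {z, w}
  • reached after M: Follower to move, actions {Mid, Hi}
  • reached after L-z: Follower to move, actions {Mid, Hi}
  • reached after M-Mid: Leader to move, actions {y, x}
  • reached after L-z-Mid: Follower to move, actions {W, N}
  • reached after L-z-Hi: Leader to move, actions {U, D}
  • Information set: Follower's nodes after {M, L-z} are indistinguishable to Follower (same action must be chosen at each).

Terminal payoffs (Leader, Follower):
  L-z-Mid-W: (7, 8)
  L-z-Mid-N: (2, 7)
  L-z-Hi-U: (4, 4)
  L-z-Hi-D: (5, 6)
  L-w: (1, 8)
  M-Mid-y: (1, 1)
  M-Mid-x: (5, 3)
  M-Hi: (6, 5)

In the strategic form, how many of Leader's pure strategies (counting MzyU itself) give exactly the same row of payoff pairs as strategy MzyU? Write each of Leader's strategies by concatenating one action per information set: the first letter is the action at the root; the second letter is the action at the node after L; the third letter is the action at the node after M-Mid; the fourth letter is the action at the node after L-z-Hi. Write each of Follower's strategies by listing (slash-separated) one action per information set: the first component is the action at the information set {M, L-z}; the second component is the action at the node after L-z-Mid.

4

Row for MzyU (columns Mid/W, Mid/N, Hi/W, Hi/N): (1,1) (1,1) (6,5) (6,5).
Under MzyU, Leader's choice at the node after L and at the node after L-z-Hi can never be reached regardless of what Follower does, so varying those choices leaves every outcome unchanged.
Holding the reachable choices fixed and varying the unreachable ones freely already gives 2 × 2 = 4 equivalent strategies.
No other strategy reproduces this row, so those 4 are the full class: MzyU, MzyD, MwyU, MwyD.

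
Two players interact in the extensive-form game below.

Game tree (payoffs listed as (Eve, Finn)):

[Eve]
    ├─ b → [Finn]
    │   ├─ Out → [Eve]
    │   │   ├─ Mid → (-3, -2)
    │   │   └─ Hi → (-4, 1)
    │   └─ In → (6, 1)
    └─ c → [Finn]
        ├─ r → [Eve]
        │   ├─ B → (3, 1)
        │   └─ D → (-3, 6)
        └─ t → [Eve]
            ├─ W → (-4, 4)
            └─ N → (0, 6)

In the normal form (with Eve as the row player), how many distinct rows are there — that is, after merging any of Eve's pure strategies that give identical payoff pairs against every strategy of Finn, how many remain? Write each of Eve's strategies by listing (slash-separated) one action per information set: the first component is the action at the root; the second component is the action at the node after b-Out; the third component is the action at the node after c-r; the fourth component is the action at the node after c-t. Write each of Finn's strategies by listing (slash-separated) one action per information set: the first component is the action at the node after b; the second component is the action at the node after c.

Eve has 16 pure strategies: b/Mid/B/W, b/Mid/B/N, b/Mid/D/W, b/Mid/D/N, b/Hi/B/W, b/Hi/B/N, b/Hi/D/W, b/Hi/D/N, c/Mid/B/W, c/Mid/B/N, c/Mid/D/W, c/Mid/D/N, c/Hi/B/W, c/Hi/B/N, c/Hi/D/W, c/Hi/D/N. Columns: Out/r, Out/t, In/r, In/t.
{b/Mid/B/W, b/Mid/B/N, b/Mid/D/W, b/Mid/D/N} → row (-3,-2) (-3,-2) (6,1) (6,1)
{b/Hi/B/W, b/Hi/B/N, b/Hi/D/W, b/Hi/D/N} → row (-4,1) (-4,1) (6,1) (6,1)
{c/Mid/B/W, c/Hi/B/W} → row (3,1) (-4,4) (3,1) (-4,4)
{c/Mid/B/N, c/Hi/B/N} → row (3,1) (0,6) (3,1) (0,6)
{c/Mid/D/W, c/Hi/D/W} → row (-3,6) (-4,4) (-3,6) (-4,4)
{c/Mid/D/N, c/Hi/D/N} → row (-3,6) (0,6) (-3,6) (0,6)
That's 6 distinct rows out of 16 strategies.

6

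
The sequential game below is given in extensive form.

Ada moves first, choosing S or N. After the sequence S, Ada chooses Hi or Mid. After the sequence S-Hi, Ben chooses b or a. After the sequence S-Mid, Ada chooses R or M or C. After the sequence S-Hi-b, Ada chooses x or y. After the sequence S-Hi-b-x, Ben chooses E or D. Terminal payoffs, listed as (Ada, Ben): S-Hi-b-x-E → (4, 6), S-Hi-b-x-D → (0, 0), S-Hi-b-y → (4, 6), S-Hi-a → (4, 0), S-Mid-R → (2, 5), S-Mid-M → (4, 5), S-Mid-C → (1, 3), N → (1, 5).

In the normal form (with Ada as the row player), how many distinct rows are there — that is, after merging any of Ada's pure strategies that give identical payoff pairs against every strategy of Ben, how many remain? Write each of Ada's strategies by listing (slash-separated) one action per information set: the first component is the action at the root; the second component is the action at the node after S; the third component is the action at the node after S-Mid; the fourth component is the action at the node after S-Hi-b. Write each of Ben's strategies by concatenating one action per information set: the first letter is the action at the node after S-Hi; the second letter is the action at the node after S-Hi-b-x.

Ada has 24 pure strategies: S/Hi/R/x, S/Hi/R/y, S/Hi/M/x, S/Hi/M/y, S/Hi/C/x, S/Hi/C/y, S/Mid/R/x, S/Mid/R/y, S/Mid/M/x, S/Mid/M/y, S/Mid/C/x, S/Mid/C/y, N/Hi/R/x, N/Hi/R/y, N/Hi/M/x, N/Hi/M/y, N/Hi/C/x, N/Hi/C/y, N/Mid/R/x, N/Mid/R/y, N/Mid/M/x, N/Mid/M/y, N/Mid/C/x, N/Mid/C/y. Columns: bE, bD, aE, aD.
{S/Hi/R/x, S/Hi/M/x, S/Hi/C/x} → row (4,6) (0,0) (4,0) (4,0)
{S/Hi/R/y, S/Hi/M/y, S/Hi/C/y} → row (4,6) (4,6) (4,0) (4,0)
{S/Mid/R/x, S/Mid/R/y} → row (2,5) (2,5) (2,5) (2,5)
{S/Mid/M/x, S/Mid/M/y} → row (4,5) (4,5) (4,5) (4,5)
{S/Mid/C/x, S/Mid/C/y} → row (1,3) (1,3) (1,3) (1,3)
{N/Hi/R/x, N/Hi/R/y, N/Hi/M/x, N/Hi/M/y, N/Hi/C/x, N/Hi/C/y, N/Mid/R/x, N/Mid/R/y, N/Mid/M/x, N/Mid/M/y, N/Mid/C/x, N/Mid/C/y} → row (1,5) (1,5) (1,5) (1,5)
That's 6 distinct rows out of 24 strategies.

6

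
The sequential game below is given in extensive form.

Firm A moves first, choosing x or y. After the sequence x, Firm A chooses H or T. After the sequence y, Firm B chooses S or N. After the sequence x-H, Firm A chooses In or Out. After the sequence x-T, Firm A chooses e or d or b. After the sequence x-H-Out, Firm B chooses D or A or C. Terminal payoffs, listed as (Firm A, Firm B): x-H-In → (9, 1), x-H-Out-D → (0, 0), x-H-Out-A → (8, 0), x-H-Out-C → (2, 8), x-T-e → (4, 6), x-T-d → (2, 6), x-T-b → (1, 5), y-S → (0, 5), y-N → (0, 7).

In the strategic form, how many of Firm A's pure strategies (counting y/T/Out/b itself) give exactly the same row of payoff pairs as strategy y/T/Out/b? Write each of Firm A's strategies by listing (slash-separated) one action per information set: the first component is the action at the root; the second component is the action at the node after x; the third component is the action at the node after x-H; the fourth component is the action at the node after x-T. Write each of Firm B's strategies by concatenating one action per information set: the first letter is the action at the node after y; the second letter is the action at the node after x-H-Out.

Row for y/T/Out/b (columns SD, SA, SC, ND, NA, NC): (0,5) (0,5) (0,5) (0,7) (0,7) (0,7).
Under y/T/Out/b, Firm A's choice at the node after x and at the node after x-H and at the node after x-T can never be reached regardless of what Firm B does, so varying those choices leaves every outcome unchanged.
Holding the reachable choices fixed and varying the unreachable ones freely already gives 2 × 2 × 3 = 12 equivalent strategies.
No other strategy reproduces this row, so those 12 are the full class: y/H/In/e, y/H/In/d, y/H/In/b, y/H/Out/e, y/H/Out/d, y/H/Out/b, y/T/In/e, y/T/In/d, y/T/In/b, y/T/Out/e, y/T/Out/d, y/T/Out/b.

12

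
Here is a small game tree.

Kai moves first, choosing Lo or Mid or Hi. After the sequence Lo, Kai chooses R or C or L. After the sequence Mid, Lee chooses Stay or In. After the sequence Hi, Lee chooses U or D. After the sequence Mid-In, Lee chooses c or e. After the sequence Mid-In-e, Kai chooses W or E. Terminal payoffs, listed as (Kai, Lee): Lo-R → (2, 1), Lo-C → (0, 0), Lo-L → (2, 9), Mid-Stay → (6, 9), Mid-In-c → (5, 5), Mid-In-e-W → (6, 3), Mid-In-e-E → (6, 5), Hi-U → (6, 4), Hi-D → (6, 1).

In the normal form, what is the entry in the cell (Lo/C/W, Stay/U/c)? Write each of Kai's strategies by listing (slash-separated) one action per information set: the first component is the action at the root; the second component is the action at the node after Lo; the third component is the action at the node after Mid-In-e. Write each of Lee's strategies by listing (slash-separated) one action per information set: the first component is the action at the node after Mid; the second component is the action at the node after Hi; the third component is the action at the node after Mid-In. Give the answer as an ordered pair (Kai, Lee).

(0, 0)

Trace the play path from the root:
  Kai plays Lo
  Kai plays C at [Lo]
→ terminal payoff (0, 0).
(Kai's choice at the node after Mid-In-e is never reached on this path, so it doesn't affect the outcome.)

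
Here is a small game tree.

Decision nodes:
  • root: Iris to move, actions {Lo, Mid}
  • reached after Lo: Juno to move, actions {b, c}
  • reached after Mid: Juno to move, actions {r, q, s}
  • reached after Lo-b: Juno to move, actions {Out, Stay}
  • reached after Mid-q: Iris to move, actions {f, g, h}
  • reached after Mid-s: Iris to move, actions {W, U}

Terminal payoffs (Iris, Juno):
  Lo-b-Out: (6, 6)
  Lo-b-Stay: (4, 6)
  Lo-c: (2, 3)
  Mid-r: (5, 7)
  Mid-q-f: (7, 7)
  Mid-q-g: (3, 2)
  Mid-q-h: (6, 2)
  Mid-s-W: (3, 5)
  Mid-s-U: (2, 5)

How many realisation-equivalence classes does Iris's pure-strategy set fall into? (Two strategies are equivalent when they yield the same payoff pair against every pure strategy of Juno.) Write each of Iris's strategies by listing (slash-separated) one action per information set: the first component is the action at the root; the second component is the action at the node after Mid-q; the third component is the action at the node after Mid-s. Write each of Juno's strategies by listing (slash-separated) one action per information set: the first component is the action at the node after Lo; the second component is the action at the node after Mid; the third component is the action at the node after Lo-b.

Iris has 12 pure strategies: Lo/f/W, Lo/f/U, Lo/g/W, Lo/g/U, Lo/h/W, Lo/h/U, Mid/f/W, Mid/f/U, Mid/g/W, Mid/g/U, Mid/h/W, Mid/h/U. Columns: b/r/Out, b/r/Stay, b/q/Out, b/q/Stay, b/s/Out, b/s/Stay, c/r/Out, c/r/Stay, c/q/Out, c/q/Stay, c/s/Out, c/s/Stay.
{Lo/f/W, Lo/f/U, Lo/g/W, Lo/g/U, Lo/h/W, Lo/h/U} → row (6,6) (4,6) (6,6) (4,6) (6,6) (4,6) (2,3) (2,3) (2,3) (2,3) (2,3) (2,3)
{Mid/f/W} → row (5,7) (5,7) (7,7) (7,7) (3,5) (3,5) (5,7) (5,7) (7,7) (7,7) (3,5) (3,5)
{Mid/f/U} → row (5,7) (5,7) (7,7) (7,7) (2,5) (2,5) (5,7) (5,7) (7,7) (7,7) (2,5) (2,5)
{Mid/g/W} → row (5,7) (5,7) (3,2) (3,2) (3,5) (3,5) (5,7) (5,7) (3,2) (3,2) (3,5) (3,5)
{Mid/g/U} → row (5,7) (5,7) (3,2) (3,2) (2,5) (2,5) (5,7) (5,7) (3,2) (3,2) (2,5) (2,5)
{Mid/h/W} → row (5,7) (5,7) (6,2) (6,2) (3,5) (3,5) (5,7) (5,7) (6,2) (6,2) (3,5) (3,5)
{Mid/h/U} → row (5,7) (5,7) (6,2) (6,2) (2,5) (2,5) (5,7) (5,7) (6,2) (6,2) (2,5) (2,5)
That's 7 distinct rows out of 12 strategies.

7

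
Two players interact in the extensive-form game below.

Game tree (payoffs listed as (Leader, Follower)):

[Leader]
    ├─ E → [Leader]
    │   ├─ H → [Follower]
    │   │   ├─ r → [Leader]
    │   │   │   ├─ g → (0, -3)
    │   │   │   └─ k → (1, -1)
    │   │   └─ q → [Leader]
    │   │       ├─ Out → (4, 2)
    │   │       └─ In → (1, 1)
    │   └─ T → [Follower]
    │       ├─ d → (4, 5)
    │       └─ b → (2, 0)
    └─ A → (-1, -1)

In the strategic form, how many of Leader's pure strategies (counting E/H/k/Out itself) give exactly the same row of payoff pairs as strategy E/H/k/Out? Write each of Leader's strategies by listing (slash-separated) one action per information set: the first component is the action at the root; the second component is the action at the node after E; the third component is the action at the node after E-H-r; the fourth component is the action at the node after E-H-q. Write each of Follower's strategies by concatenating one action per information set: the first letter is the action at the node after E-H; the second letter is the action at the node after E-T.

Row for E/H/k/Out (columns rd, rb, qd, qb): (1,-1) (1,-1) (4,2) (4,2).
Every one of Leader's information sets is on the play path for some reply by Follower when Leader follows E/H/k/Out.
Changing the action at any of them therefore changes at least one column, so only E/H/k/Out itself gives this row.

1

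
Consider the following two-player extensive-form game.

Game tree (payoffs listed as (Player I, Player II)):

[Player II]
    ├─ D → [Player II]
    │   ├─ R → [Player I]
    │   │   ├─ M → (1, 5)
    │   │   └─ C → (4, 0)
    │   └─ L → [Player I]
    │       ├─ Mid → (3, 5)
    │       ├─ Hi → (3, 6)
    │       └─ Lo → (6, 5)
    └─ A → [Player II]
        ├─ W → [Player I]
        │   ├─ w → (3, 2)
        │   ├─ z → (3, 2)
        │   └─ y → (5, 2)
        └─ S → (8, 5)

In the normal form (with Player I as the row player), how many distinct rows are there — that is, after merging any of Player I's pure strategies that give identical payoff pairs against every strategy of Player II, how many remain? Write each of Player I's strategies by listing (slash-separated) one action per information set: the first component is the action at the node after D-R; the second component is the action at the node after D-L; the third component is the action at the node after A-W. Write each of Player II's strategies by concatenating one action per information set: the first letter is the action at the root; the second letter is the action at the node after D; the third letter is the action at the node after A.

12

Player I has 18 pure strategies: M/Mid/w, M/Mid/z, M/Mid/y, M/Hi/w, M/Hi/z, M/Hi/y, M/Lo/w, M/Lo/z, M/Lo/y, C/Mid/w, C/Mid/z, C/Mid/y, C/Hi/w, C/Hi/z, C/Hi/y, C/Lo/w, C/Lo/z, C/Lo/y. Columns: DRW, DRS, DLW, DLS, ARW, ARS, ALW, ALS.
{M/Mid/w, M/Mid/z} → row (1,5) (1,5) (3,5) (3,5) (3,2) (8,5) (3,2) (8,5)
{M/Mid/y} → row (1,5) (1,5) (3,5) (3,5) (5,2) (8,5) (5,2) (8,5)
{M/Hi/w, M/Hi/z} → row (1,5) (1,5) (3,6) (3,6) (3,2) (8,5) (3,2) (8,5)
{M/Hi/y} → row (1,5) (1,5) (3,6) (3,6) (5,2) (8,5) (5,2) (8,5)
{M/Lo/w, M/Lo/z} → row (1,5) (1,5) (6,5) (6,5) (3,2) (8,5) (3,2) (8,5)
{M/Lo/y} → row (1,5) (1,5) (6,5) (6,5) (5,2) (8,5) (5,2) (8,5)
{C/Mid/w, C/Mid/z} → row (4,0) (4,0) (3,5) (3,5) (3,2) (8,5) (3,2) (8,5)
{C/Mid/y} → row (4,0) (4,0) (3,5) (3,5) (5,2) (8,5) (5,2) (8,5)
{C/Hi/w, C/Hi/z} → row (4,0) (4,0) (3,6) (3,6) (3,2) (8,5) (3,2) (8,5)
{C/Hi/y} → row (4,0) (4,0) (3,6) (3,6) (5,2) (8,5) (5,2) (8,5)
{C/Lo/w, C/Lo/z} → row (4,0) (4,0) (6,5) (6,5) (3,2) (8,5) (3,2) (8,5)
{C/Lo/y} → row (4,0) (4,0) (6,5) (6,5) (5,2) (8,5) (5,2) (8,5)
That's 12 distinct rows out of 18 strategies.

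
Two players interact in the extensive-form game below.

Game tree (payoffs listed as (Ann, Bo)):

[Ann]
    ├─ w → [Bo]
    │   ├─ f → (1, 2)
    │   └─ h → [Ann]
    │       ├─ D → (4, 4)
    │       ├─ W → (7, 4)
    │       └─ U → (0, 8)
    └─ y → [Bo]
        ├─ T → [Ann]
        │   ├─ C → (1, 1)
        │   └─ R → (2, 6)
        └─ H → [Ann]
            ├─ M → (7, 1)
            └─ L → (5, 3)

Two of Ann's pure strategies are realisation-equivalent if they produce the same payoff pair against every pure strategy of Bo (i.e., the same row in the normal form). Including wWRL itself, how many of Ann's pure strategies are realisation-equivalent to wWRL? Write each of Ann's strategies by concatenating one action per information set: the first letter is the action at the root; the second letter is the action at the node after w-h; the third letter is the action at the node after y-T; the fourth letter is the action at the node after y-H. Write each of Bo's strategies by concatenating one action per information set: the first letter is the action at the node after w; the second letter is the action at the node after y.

4

Row for wWRL (columns fT, fH, hT, hH): (1,2) (1,2) (7,4) (7,4).
Under wWRL, Ann's choice at the node after y-T and at the node after y-H can never be reached regardless of what Bo does, so varying those choices leaves every outcome unchanged.
Holding the reachable choices fixed and varying the unreachable ones freely already gives 2 × 2 = 4 equivalent strategies.
No other strategy reproduces this row, so those 4 are the full class: wWCM, wWCL, wWRM, wWRL.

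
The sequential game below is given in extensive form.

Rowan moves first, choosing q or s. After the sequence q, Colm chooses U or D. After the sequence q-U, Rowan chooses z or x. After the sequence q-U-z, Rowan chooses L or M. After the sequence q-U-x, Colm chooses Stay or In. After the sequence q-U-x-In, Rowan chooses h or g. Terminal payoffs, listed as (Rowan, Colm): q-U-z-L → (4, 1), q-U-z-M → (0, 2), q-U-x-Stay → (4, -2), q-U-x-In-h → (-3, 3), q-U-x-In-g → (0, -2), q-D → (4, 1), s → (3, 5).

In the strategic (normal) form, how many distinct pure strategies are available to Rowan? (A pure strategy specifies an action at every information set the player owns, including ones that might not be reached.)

Rowan owns the root with actions {q, s} — two choices.
Rowan owns the node after q-U with actions {z, x} — two choices.
Rowan owns the node after q-U-z with actions {L, M} — two choices.
Rowan owns the node after q-U-x-In with actions {h, g} — two choices.
A pure strategy fixes one action at each information set independently, so the count is the product 2 × 2 × 2 × 2 = 16.

16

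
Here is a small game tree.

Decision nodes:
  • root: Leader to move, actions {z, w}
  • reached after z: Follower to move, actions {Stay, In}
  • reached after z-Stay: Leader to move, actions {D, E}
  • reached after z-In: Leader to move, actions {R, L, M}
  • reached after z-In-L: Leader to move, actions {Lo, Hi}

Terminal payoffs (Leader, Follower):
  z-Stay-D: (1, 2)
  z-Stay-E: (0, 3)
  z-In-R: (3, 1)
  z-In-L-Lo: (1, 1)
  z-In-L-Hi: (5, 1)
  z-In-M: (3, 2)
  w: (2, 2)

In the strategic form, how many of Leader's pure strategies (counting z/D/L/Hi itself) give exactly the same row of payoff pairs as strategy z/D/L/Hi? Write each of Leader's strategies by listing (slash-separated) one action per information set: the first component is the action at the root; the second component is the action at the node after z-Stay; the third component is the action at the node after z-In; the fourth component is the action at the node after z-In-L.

1

Row for z/D/L/Hi (columns Stay, In): (1,2) (5,1).
Every one of Leader's information sets is on the play path for some reply by Follower when Leader follows z/D/L/Hi.
Changing the action at any of them therefore changes at least one column, so only z/D/L/Hi itself gives this row.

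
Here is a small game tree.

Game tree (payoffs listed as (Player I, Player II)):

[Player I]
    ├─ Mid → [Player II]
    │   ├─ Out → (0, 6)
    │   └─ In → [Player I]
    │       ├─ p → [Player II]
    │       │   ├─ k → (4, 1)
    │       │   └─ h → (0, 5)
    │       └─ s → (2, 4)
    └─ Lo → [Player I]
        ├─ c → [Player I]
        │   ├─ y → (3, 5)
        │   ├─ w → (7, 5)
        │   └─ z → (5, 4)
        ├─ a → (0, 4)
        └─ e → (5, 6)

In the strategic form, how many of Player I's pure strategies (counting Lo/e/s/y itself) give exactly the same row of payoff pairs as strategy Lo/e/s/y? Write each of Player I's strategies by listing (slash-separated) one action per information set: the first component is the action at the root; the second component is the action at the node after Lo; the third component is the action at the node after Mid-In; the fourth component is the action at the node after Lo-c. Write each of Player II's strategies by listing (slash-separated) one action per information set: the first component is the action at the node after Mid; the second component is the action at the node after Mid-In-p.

Row for Lo/e/s/y (columns Out/k, Out/h, In/k, In/h): (5,6) (5,6) (5,6) (5,6).
Under Lo/e/s/y, Player I's choice at the node after Mid-In and at the node after Lo-c can never be reached regardless of what Player II does, so varying those choices leaves every outcome unchanged.
Holding the reachable choices fixed and varying the unreachable ones freely already gives 2 × 3 = 6 equivalent strategies.
No other strategy reproduces this row, so those 6 are the full class: Lo/e/p/y, Lo/e/p/w, Lo/e/p/z, Lo/e/s/y, Lo/e/s/w, Lo/e/s/z.

6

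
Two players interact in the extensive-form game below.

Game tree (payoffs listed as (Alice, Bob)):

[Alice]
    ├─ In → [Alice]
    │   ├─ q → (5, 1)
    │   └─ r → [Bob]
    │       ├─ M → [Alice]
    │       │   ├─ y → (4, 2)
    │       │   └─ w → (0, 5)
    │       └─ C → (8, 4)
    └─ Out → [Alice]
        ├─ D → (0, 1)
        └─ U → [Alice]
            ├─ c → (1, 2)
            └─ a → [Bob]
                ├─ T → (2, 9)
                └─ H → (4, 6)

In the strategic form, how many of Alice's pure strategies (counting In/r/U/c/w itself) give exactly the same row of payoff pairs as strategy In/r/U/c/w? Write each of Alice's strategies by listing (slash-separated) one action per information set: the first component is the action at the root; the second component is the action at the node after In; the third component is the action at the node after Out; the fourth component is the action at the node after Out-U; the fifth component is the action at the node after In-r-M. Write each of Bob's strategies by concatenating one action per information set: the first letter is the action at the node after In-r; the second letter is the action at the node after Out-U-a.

4

Row for In/r/U/c/w (columns MT, MH, CT, CH): (0,5) (0,5) (8,4) (8,4).
Under In/r/U/c/w, Alice's choice at the node after Out and at the node after Out-U can never be reached regardless of what Bob does, so varying those choices leaves every outcome unchanged.
Holding the reachable choices fixed and varying the unreachable ones freely already gives 2 × 2 = 4 equivalent strategies.
No other strategy reproduces this row, so those 4 are the full class: In/r/D/c/w, In/r/D/a/w, In/r/U/c/w, In/r/U/a/w.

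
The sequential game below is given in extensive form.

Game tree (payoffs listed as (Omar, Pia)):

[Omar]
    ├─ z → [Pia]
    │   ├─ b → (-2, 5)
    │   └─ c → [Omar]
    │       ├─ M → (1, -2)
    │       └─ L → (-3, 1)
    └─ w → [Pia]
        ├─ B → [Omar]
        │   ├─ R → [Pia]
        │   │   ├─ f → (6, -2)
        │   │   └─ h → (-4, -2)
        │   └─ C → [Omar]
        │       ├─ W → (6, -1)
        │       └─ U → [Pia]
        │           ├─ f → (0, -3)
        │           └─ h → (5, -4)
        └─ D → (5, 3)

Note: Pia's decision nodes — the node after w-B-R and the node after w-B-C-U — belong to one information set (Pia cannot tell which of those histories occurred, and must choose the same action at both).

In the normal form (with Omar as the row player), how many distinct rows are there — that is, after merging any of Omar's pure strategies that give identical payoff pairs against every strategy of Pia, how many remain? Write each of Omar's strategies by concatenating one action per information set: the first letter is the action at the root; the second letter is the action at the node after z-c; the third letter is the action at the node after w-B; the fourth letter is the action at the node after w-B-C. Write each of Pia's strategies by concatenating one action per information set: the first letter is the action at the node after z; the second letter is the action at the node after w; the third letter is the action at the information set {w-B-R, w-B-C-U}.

5

Omar has 16 pure strategies: zMRW, zMRU, zMCW, zMCU, zLRW, zLRU, zLCW, zLCU, wMRW, wMRU, wMCW, wMCU, wLRW, wLRU, wLCW, wLCU. Columns: bBf, bBh, bDf, bDh, cBf, cBh, cDf, cDh.
{zMRW, zMRU, zMCW, zMCU} → row (-2,5) (-2,5) (-2,5) (-2,5) (1,-2) (1,-2) (1,-2) (1,-2)
{zLRW, zLRU, zLCW, zLCU} → row (-2,5) (-2,5) (-2,5) (-2,5) (-3,1) (-3,1) (-3,1) (-3,1)
{wMRW, wMRU, wLRW, wLRU} → row (6,-2) (-4,-2) (5,3) (5,3) (6,-2) (-4,-2) (5,3) (5,3)
{wMCW, wLCW} → row (6,-1) (6,-1) (5,3) (5,3) (6,-1) (6,-1) (5,3) (5,3)
{wMCU, wLCU} → row (0,-3) (5,-4) (5,3) (5,3) (0,-3) (5,-4) (5,3) (5,3)
That's 5 distinct rows out of 16 strategies.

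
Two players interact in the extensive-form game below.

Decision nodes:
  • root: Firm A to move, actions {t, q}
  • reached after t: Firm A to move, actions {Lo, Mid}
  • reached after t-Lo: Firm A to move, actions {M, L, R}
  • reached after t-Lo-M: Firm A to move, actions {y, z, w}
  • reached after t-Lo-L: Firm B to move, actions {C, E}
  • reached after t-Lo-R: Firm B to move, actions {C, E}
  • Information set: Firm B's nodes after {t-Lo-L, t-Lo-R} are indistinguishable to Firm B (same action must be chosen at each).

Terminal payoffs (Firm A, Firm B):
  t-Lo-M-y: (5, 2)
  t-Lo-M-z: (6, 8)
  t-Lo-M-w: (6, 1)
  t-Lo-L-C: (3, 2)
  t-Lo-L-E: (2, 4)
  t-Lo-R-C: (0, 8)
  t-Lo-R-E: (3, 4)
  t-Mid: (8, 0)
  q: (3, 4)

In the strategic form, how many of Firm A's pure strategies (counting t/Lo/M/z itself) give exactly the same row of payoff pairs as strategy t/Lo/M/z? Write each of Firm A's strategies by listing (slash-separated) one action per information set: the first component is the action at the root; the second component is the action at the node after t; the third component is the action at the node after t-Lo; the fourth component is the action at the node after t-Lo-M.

Row for t/Lo/M/z (columns C, E): (6,8) (6,8).
Every one of Firm A's information sets is on the play path for some reply by Firm B when Firm A follows t/Lo/M/z.
Changing the action at any of them therefore changes at least one column, so only t/Lo/M/z itself gives this row.

1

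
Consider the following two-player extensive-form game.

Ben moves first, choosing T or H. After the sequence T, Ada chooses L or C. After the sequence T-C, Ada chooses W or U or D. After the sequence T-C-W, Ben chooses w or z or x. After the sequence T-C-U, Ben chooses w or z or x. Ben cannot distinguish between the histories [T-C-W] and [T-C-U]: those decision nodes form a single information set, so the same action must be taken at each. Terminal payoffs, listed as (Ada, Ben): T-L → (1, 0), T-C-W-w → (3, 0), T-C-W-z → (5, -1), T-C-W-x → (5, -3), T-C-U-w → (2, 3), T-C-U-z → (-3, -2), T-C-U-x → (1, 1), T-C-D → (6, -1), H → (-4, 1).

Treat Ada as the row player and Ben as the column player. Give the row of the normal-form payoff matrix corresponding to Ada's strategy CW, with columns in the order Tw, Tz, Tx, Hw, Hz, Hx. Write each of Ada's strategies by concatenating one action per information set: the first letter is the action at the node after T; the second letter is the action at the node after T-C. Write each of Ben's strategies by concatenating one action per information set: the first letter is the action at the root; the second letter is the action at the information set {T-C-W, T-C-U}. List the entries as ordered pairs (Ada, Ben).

vs Tw: Ben plays T → Ada plays C at [T] → Ada plays W at [T-C] → Ben plays w at [T-C-W] → (3, 0)
vs Tz: Ben plays T → Ada plays C at [T] → Ada plays W at [T-C] → Ben plays z at [T-C-W] → (5, -1)
vs Tx: Ben plays T → Ada plays C at [T] → Ada plays W at [T-C] → Ben plays x at [T-C-W] → (5, -3)
vs Hw: Ben plays H → (-4, 1)
vs Hz: Ben plays H → (-4, 1)
vs Hx: Ben plays H → (-4, 1)

(3,0) (5,-1) (5,-3) (-4,1) (-4,1) (-4,1)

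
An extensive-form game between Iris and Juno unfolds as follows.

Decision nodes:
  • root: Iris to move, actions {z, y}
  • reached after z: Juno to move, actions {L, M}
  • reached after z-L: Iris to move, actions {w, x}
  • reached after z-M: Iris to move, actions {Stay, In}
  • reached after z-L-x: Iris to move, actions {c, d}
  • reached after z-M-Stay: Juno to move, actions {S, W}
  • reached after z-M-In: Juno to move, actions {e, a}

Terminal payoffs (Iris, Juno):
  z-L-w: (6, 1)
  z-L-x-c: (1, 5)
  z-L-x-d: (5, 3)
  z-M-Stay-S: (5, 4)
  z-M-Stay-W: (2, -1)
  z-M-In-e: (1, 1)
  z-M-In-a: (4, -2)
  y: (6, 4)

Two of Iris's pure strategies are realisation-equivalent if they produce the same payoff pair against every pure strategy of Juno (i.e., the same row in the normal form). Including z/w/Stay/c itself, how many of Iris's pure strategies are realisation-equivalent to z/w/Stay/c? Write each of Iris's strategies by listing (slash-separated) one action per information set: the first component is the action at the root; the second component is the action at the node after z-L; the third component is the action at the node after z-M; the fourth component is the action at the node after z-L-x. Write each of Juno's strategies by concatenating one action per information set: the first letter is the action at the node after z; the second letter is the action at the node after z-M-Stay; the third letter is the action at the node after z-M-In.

2

Row for z/w/Stay/c (columns LSe, LSa, LWe, LWa, MSe, MSa, MWe, MWa): (6,1) (6,1) (6,1) (6,1) (5,4) (5,4) (2,-1) (2,-1).
Under z/w/Stay/c, Iris's choice at the node after z-L-x can never be reached regardless of what Juno does, so varying those choices leaves every outcome unchanged.
Holding the reachable choices fixed and varying the unreachable one freely already gives 2 equivalent strategies.
No other strategy reproduces this row, so those 2 are the full class: z/w/Stay/c, z/w/Stay/d.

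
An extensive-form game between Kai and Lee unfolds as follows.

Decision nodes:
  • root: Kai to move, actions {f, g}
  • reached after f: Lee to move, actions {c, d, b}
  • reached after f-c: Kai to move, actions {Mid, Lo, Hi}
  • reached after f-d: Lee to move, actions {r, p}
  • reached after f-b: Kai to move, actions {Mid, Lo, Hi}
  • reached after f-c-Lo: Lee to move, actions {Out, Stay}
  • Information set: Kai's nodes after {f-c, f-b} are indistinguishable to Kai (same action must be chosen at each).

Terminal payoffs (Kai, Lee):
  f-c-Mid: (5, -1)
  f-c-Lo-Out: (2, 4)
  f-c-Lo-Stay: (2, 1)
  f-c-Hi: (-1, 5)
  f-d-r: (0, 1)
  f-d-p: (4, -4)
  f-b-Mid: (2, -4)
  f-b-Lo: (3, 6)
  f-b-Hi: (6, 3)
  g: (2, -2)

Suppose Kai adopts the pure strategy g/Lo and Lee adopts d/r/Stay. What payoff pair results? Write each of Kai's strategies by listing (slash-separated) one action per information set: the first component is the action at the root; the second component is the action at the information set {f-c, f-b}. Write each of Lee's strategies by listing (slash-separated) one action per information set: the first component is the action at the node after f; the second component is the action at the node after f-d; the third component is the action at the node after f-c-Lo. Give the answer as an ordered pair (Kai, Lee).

Trace the play path from the root:
  Kai plays g
→ terminal payoff (2, -2).
(Kai's choice at the information set {f-c, f-b} is never reached on this path, so it doesn't affect the outcome.)

(2, -2)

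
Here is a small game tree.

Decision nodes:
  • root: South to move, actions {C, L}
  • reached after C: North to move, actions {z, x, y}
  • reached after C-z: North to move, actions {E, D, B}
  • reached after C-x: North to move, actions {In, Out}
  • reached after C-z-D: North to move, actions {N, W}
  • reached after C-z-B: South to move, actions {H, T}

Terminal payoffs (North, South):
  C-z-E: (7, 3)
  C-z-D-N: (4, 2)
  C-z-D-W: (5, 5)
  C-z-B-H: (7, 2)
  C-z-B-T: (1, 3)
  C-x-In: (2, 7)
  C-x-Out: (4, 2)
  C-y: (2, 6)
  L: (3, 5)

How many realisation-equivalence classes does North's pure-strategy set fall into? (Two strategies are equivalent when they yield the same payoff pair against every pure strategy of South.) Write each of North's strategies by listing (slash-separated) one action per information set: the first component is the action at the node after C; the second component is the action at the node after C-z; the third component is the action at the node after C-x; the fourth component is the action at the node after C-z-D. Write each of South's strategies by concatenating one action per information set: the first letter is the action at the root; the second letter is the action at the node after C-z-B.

North has 36 pure strategies: z/E/In/N, z/E/In/W, z/E/Out/N, z/E/Out/W, z/D/In/N, z/D/In/W, z/D/Out/N, z/D/Out/W, z/B/In/N, z/B/In/W, z/B/Out/N, z/B/Out/W, x/E/In/N, x/E/In/W, x/E/Out/N, x/E/Out/W, x/D/In/N, x/D/In/W, x/D/Out/N, x/D/Out/W, x/B/In/N, x/B/In/W, x/B/Out/N, x/B/Out/W, y/E/In/N, y/E/In/W, y/E/Out/N, y/E/Out/W, y/D/In/N, y/D/In/W, y/D/Out/N, y/D/Out/W, y/B/In/N, y/B/In/W, y/B/Out/N, y/B/Out/W. Columns: CH, CT, LH, LT.
{z/E/In/N, z/E/In/W, z/E/Out/N, z/E/Out/W} → row (7,3) (7,3) (3,5) (3,5)
{z/D/In/N, z/D/Out/N, x/E/Out/N, x/E/Out/W, x/D/Out/N, x/D/Out/W, x/B/Out/N, x/B/Out/W} → row (4,2) (4,2) (3,5) (3,5)
{z/D/In/W, z/D/Out/W} → row (5,5) (5,5) (3,5) (3,5)
{z/B/In/N, z/B/In/W, z/B/Out/N, z/B/Out/W} → row (7,2) (1,3) (3,5) (3,5)
{x/E/In/N, x/E/In/W, x/D/In/N, x/D/In/W, x/B/In/N, x/B/In/W} → row (2,7) (2,7) (3,5) (3,5)
{y/E/In/N, y/E/In/W, y/E/Out/N, y/E/Out/W, y/D/In/N, y/D/In/W, y/D/Out/N, y/D/Out/W, y/B/In/N, y/B/In/W, y/B/Out/N, y/B/Out/W} → row (2,6) (2,6) (3,5) (3,5)
That's 6 distinct rows out of 36 strategies.

6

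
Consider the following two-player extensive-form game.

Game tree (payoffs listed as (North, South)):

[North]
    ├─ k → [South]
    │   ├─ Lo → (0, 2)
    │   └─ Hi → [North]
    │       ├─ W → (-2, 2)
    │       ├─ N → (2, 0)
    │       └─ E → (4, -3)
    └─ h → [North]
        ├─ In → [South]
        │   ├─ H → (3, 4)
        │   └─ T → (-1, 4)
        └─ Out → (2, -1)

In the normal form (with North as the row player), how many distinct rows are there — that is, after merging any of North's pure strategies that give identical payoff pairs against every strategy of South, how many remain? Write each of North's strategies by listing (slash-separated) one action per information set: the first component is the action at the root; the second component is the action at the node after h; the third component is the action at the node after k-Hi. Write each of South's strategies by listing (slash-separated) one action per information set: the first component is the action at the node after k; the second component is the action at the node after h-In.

5

North has 12 pure strategies: k/In/W, k/In/N, k/In/E, k/Out/W, k/Out/N, k/Out/E, h/In/W, h/In/N, h/In/E, h/Out/W, h/Out/N, h/Out/E. Columns: Lo/H, Lo/T, Hi/H, Hi/T.
{k/In/W, k/Out/W} → row (0,2) (0,2) (-2,2) (-2,2)
{k/In/N, k/Out/N} → row (0,2) (0,2) (2,0) (2,0)
{k/In/E, k/Out/E} → row (0,2) (0,2) (4,-3) (4,-3)
{h/In/W, h/In/N, h/In/E} → row (3,4) (-1,4) (3,4) (-1,4)
{h/Out/W, h/Out/N, h/Out/E} → row (2,-1) (2,-1) (2,-1) (2,-1)
That's 5 distinct rows out of 12 strategies.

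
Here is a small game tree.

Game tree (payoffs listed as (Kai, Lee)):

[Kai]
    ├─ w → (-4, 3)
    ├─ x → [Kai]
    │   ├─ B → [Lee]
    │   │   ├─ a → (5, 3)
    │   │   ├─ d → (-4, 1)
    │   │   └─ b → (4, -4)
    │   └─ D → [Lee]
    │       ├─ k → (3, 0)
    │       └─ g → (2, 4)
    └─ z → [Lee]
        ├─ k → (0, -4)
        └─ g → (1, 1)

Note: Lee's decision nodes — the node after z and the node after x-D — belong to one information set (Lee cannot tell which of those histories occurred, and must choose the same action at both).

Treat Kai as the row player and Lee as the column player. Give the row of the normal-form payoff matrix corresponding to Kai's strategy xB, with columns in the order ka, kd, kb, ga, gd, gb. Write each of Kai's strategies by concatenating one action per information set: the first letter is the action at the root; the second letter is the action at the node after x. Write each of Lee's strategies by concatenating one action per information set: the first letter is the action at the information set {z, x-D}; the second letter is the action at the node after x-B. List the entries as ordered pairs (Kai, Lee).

(5,3) (-4,1) (4,-4) (5,3) (-4,1) (4,-4)

vs ka: Kai plays x → Kai plays B at [x] → Lee plays a at [x-B] → (5, 3)
vs kd: Kai plays x → Kai plays B at [x] → Lee plays d at [x-B] → (-4, 1)
vs kb: Kai plays x → Kai plays B at [x] → Lee plays b at [x-B] → (4, -4)
vs ga: Kai plays x → Kai plays B at [x] → Lee plays a at [x-B] → (5, 3)
vs gd: Kai plays x → Kai plays B at [x] → Lee plays d at [x-B] → (-4, 1)
vs gb: Kai plays x → Kai plays B at [x] → Lee plays b at [x-B] → (4, -4)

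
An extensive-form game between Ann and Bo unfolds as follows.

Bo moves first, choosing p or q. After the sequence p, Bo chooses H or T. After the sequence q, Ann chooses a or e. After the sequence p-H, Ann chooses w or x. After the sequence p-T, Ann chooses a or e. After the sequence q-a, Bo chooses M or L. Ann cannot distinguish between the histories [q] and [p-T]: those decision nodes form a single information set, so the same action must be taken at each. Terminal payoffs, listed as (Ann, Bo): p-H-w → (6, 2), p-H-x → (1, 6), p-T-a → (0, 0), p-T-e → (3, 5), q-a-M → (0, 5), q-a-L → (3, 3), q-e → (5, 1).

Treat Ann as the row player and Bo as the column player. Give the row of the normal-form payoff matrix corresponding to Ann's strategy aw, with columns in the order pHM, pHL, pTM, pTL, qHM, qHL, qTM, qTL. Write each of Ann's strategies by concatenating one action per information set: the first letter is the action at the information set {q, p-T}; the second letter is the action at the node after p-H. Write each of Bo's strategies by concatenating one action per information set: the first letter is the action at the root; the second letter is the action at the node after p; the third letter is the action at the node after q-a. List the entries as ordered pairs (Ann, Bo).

(6,2) (6,2) (0,0) (0,0) (0,5) (3,3) (0,5) (3,3)

vs pHM: Bo plays p → Bo plays H at [p] → Ann plays w at [p-H] → (6, 2)
vs pHL: Bo plays p → Bo plays H at [p] → Ann plays w at [p-H] → (6, 2)
vs pTM: Bo plays p → Bo plays T at [p] → Ann plays a at [p-T] → (0, 0)
vs pTL: Bo plays p → Bo plays T at [p] → Ann plays a at [p-T] → (0, 0)
vs qHM: Bo plays q → Ann plays a at [q] → Bo plays M at [q-a] → (0, 5)
vs qHL: Bo plays q → Ann plays a at [q] → Bo plays L at [q-a] → (3, 3)
vs qTM: Bo plays q → Ann plays a at [q] → Bo plays M at [q-a] → (0, 5)
vs qTL: Bo plays q → Ann plays a at [q] → Bo plays L at [q-a] → (3, 3)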